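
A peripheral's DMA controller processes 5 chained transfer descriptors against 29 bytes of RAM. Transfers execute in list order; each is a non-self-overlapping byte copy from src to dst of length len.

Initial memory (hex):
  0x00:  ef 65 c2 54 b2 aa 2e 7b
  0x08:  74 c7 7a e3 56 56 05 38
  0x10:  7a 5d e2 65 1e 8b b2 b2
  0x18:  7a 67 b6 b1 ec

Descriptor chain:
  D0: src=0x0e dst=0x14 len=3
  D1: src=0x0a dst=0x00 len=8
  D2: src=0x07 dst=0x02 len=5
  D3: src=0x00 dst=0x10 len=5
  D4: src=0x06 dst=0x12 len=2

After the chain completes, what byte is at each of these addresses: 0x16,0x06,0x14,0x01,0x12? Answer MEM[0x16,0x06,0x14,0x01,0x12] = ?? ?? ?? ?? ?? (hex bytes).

D0: mem[0x14..0x16] <- [05 38 7a]
D1: mem[0x00..0x07] <- [7a e3 56 56 05 38 7a 5d]
D2: mem[0x02..0x06] <- [5d 74 c7 7a e3]
D3: mem[0x10..0x14] <- [7a e3 5d 74 c7]
D4: mem[0x12..0x13] <- [e3 5d]
query mem[0x16]=0x7a, mem[0x06]=0xe3, mem[0x14]=0xc7, mem[0x01]=0xe3, mem[0x12]=0xe3

MEM[0x16,0x06,0x14,0x01,0x12] = 7a e3 c7 e3 e3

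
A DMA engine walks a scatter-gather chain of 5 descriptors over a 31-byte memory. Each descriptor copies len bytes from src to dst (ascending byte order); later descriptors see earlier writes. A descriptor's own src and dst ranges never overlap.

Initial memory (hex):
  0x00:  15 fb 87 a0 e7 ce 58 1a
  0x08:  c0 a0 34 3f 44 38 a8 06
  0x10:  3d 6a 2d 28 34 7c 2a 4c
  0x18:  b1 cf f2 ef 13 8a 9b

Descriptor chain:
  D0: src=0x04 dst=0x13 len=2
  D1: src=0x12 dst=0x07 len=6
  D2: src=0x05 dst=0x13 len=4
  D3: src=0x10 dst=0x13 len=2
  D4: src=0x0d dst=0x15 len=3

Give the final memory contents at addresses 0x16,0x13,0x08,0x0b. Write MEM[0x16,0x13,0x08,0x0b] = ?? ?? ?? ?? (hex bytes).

[0] 0x04->0x13 len=2 : e7 ce
[1] 0x12->0x07 len=6 : 2d e7 ce 7c 2a 4c
[2] 0x05->0x13 len=4 : ce 58 2d e7
[3] 0x10->0x13 len=2 : 3d 6a
[4] 0x0d->0x15 len=3 : 38 a8 06
query mem[0x16]=0xa8, mem[0x13]=0x3d, mem[0x08]=0xe7, mem[0x0b]=0x2a

MEM[0x16,0x13,0x08,0x0b] = a8 3d e7 2a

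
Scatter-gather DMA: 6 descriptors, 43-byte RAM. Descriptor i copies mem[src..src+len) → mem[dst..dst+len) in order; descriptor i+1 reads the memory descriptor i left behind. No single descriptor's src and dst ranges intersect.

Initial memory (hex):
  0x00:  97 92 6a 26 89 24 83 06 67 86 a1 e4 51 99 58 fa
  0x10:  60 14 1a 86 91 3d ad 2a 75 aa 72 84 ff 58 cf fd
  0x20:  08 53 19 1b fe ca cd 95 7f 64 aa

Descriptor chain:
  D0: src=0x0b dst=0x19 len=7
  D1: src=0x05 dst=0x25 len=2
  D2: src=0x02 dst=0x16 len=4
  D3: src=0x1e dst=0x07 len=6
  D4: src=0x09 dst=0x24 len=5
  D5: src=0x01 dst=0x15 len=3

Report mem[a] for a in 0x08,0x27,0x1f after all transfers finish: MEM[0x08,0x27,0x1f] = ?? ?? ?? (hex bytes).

MEM[0x08,0x27,0x1f] = 14 1b 14

#0 dst[0x19+7] := {0xe4,0x51,0x99,0x58,0xfa,0x60,0x14}
#1 dst[0x25+2] := {0x24,0x83}
#2 dst[0x16+4] := {0x6a,0x26,0x89,0x24}
#3 dst[0x07+6] := {0x60,0x14,0x08,0x53,0x19,0x1b}
#4 dst[0x24+5] := {0x08,0x53,0x19,0x1b,0x99}
#5 dst[0x15+3] := {0x92,0x6a,0x26}
query mem[0x08]=0x14, mem[0x27]=0x1b, mem[0x1f]=0x14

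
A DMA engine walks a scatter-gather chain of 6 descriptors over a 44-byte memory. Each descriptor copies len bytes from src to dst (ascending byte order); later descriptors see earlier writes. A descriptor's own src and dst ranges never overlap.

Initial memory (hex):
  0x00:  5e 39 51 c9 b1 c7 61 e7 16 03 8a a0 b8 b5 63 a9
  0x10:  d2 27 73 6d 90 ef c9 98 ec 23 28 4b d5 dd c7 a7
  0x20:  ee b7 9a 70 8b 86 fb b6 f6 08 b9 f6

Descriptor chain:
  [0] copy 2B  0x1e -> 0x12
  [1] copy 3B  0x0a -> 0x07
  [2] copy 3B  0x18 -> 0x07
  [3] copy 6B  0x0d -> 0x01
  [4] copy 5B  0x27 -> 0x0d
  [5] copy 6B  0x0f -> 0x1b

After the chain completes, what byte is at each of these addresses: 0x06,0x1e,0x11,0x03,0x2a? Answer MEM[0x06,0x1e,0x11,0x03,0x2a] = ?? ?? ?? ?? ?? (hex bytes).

MEM[0x06,0x1e,0x11,0x03,0x2a] = c7 c7 f6 a9 b9

D0: mem[0x12..0x13] <- [c7 a7]
D1: mem[0x07..0x09] <- [8a a0 b8]
D2: mem[0x07..0x09] <- [ec 23 28]
D3: mem[0x01..0x06] <- [b5 63 a9 d2 27 c7]
D4: mem[0x0d..0x11] <- [b6 f6 08 b9 f6]
D5: mem[0x1b..0x20] <- [08 b9 f6 c7 a7 90]
query mem[0x06]=0xc7, mem[0x1e]=0xc7, mem[0x11]=0xf6, mem[0x03]=0xa9, mem[0x2a]=0xb9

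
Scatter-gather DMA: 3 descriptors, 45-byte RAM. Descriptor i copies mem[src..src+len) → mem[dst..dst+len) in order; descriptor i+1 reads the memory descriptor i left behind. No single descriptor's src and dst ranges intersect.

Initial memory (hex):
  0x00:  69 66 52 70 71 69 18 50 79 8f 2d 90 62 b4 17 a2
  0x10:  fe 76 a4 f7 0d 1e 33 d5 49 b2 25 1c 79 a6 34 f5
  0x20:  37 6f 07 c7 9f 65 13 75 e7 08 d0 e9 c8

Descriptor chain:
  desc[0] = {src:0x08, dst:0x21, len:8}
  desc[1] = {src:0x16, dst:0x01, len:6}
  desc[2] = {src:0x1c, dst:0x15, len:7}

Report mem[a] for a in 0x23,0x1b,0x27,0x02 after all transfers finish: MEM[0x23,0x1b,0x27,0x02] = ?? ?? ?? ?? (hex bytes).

D0: mem[0x21..0x28] <- [79 8f 2d 90 62 b4 17 a2]
D1: mem[0x01..0x06] <- [33 d5 49 b2 25 1c]
D2: mem[0x15..0x1b] <- [79 a6 34 f5 37 79 8f]
query mem[0x23]=0x2d, mem[0x1b]=0x8f, mem[0x27]=0x17, mem[0x02]=0xd5

MEM[0x23,0x1b,0x27,0x02] = 2d 8f 17 d5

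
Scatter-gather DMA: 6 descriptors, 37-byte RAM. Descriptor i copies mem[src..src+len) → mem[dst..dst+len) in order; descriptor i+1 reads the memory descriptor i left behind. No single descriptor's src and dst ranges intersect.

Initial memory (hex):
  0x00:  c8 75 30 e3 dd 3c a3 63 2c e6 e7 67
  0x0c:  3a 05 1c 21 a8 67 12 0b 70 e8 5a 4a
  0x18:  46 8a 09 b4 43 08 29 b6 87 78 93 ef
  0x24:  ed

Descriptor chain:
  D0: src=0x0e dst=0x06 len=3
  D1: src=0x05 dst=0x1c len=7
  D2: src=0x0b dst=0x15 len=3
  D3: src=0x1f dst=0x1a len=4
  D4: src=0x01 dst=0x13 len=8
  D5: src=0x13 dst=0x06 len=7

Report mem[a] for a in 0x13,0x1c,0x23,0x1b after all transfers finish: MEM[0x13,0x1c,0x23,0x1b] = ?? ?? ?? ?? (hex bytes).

  after D0: wrote 3B at 0x06 = 1c21a8
  after D1: wrote 7B at 0x1c = 3c1c21a8e6e767
  after D2: wrote 3B at 0x15 = 673a05
  after D3: wrote 4B at 0x1a = a8e6e767
  after D4: wrote 8B at 0x13 = 7530e3dd3c1c21a8
  after D5: wrote 7B at 0x06 = 7530e3dd3c1c21
query mem[0x13]=0x75, mem[0x1c]=0xe7, mem[0x23]=0xef, mem[0x1b]=0xe6

MEM[0x13,0x1c,0x23,0x1b] = 75 e7 ef e6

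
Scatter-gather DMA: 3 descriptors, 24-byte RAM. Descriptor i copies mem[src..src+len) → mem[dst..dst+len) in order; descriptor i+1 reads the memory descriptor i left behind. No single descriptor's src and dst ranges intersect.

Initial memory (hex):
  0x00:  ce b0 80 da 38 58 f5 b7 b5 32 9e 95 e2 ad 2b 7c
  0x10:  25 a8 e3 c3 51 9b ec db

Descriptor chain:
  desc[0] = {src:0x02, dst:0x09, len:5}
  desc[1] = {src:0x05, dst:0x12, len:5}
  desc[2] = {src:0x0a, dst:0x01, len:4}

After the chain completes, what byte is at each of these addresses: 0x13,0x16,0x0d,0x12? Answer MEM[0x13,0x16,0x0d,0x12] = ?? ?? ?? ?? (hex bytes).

MEM[0x13,0x16,0x0d,0x12] = f5 80 f5 58

  after D0: wrote 5B at 0x09 = 80da3858f5
  after D1: wrote 5B at 0x12 = 58f5b7b580
  after D2: wrote 4B at 0x01 = da3858f5
query mem[0x13]=0xf5, mem[0x16]=0x80, mem[0x0d]=0xf5, mem[0x12]=0x58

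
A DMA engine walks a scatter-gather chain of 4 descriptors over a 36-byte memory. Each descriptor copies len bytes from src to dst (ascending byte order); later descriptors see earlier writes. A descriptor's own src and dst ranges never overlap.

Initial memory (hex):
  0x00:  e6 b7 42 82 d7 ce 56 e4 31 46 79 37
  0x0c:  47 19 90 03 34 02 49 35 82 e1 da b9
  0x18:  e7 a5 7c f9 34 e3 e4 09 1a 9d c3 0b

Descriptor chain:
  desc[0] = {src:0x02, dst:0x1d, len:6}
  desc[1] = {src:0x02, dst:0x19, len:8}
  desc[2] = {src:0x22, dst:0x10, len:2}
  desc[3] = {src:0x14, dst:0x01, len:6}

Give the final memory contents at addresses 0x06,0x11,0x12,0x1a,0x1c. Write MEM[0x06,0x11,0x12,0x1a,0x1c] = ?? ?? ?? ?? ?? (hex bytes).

[0] 0x02->0x1d len=6 : 42 82 d7 ce 56 e4
[1] 0x02->0x19 len=8 : 42 82 d7 ce 56 e4 31 46
[2] 0x22->0x10 len=2 : e4 0b
[3] 0x14->0x01 len=6 : 82 e1 da b9 e7 42
query mem[0x06]=0x42, mem[0x11]=0x0b, mem[0x12]=0x49, mem[0x1a]=0x82, mem[0x1c]=0xce

MEM[0x06,0x11,0x12,0x1a,0x1c] = 42 0b 49 82 ce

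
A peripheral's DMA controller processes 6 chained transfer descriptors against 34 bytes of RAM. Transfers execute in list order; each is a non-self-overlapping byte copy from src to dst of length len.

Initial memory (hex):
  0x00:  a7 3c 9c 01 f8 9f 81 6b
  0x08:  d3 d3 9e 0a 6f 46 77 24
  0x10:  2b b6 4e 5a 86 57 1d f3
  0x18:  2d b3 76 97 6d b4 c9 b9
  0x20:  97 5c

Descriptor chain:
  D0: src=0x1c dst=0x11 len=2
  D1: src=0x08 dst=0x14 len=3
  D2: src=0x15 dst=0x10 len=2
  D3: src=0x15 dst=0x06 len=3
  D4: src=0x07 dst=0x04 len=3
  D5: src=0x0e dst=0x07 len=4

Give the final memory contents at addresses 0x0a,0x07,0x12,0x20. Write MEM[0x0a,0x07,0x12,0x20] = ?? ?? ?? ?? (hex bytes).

MEM[0x0a,0x07,0x12,0x20] = 9e 77 b4 97

  after D0: wrote 2B at 0x11 = 6db4
  after D1: wrote 3B at 0x14 = d3d39e
  after D2: wrote 2B at 0x10 = d39e
  after D3: wrote 3B at 0x06 = d39ef3
  after D4: wrote 3B at 0x04 = 9ef3d3
  after D5: wrote 4B at 0x07 = 7724d39e
query mem[0x0a]=0x9e, mem[0x07]=0x77, mem[0x12]=0xb4, mem[0x20]=0x97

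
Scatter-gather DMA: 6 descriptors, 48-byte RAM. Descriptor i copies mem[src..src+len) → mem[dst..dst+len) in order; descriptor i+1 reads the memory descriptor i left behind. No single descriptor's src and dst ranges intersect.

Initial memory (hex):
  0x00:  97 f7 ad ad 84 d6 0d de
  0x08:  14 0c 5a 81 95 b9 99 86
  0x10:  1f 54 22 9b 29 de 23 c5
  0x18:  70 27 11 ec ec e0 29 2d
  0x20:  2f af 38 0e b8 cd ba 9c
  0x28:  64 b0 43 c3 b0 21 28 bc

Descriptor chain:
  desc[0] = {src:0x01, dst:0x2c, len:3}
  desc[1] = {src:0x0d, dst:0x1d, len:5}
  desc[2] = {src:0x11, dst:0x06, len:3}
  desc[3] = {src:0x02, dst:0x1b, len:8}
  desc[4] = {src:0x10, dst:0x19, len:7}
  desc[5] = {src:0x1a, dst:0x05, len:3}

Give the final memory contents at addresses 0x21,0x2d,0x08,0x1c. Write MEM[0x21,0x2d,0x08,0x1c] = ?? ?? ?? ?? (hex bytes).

D0: mem[0x2c..0x2e] <- [f7 ad ad]
D1: mem[0x1d..0x21] <- [b9 99 86 1f 54]
D2: mem[0x06..0x08] <- [54 22 9b]
D3: mem[0x1b..0x22] <- [ad ad 84 d6 54 22 9b 0c]
D4: mem[0x19..0x1f] <- [1f 54 22 9b 29 de 23]
D5: mem[0x05..0x07] <- [54 22 9b]
query mem[0x21]=0x9b, mem[0x2d]=0xad, mem[0x08]=0x9b, mem[0x1c]=0x9b

MEM[0x21,0x2d,0x08,0x1c] = 9b ad 9b 9b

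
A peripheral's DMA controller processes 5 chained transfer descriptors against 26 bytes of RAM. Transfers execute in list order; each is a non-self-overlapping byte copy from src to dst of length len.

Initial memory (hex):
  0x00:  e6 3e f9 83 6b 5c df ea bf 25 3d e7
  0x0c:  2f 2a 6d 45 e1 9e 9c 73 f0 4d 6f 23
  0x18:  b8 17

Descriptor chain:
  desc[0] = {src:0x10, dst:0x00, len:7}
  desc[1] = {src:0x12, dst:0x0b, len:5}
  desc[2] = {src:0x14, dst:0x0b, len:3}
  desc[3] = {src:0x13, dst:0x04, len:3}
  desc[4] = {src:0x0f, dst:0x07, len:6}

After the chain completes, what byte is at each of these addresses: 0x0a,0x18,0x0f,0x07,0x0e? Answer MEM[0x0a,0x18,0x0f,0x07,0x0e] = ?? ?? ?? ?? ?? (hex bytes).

[0] 0x10->0x00 len=7 : e1 9e 9c 73 f0 4d 6f
[1] 0x12->0x0b len=5 : 9c 73 f0 4d 6f
[2] 0x14->0x0b len=3 : f0 4d 6f
[3] 0x13->0x04 len=3 : 73 f0 4d
[4] 0x0f->0x07 len=6 : 6f e1 9e 9c 73 f0
query mem[0x0a]=0x9c, mem[0x18]=0xb8, mem[0x0f]=0x6f, mem[0x07]=0x6f, mem[0x0e]=0x4d

MEM[0x0a,0x18,0x0f,0x07,0x0e] = 9c b8 6f 6f 4d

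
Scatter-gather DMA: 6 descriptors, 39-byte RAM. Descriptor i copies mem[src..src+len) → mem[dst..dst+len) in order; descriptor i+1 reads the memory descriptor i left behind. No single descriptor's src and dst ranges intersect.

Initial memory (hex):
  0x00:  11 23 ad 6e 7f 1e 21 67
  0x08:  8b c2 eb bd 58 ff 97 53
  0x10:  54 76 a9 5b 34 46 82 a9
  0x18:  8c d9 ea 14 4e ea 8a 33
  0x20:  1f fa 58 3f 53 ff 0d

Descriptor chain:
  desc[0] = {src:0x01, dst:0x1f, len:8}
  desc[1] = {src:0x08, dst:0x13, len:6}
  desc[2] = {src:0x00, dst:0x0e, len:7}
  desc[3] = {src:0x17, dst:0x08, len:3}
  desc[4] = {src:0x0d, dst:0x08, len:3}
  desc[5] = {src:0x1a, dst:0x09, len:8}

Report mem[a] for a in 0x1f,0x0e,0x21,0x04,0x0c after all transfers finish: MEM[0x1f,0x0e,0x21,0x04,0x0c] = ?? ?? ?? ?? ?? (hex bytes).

MEM[0x1f,0x0e,0x21,0x04,0x0c] = 23 23 6e 7f ea

  after D0: wrote 8B at 0x1f = 23ad6e7f1e21678b
  after D1: wrote 6B at 0x13 = 8bc2ebbd58ff
  after D2: wrote 7B at 0x0e = 1123ad6e7f1e21
  after D3: wrote 3B at 0x08 = 58ffd9
  after D4: wrote 3B at 0x08 = ff1123
  after D5: wrote 8B at 0x09 = ea144eea8a23ad6e
query mem[0x1f]=0x23, mem[0x0e]=0x23, mem[0x21]=0x6e, mem[0x04]=0x7f, mem[0x0c]=0xea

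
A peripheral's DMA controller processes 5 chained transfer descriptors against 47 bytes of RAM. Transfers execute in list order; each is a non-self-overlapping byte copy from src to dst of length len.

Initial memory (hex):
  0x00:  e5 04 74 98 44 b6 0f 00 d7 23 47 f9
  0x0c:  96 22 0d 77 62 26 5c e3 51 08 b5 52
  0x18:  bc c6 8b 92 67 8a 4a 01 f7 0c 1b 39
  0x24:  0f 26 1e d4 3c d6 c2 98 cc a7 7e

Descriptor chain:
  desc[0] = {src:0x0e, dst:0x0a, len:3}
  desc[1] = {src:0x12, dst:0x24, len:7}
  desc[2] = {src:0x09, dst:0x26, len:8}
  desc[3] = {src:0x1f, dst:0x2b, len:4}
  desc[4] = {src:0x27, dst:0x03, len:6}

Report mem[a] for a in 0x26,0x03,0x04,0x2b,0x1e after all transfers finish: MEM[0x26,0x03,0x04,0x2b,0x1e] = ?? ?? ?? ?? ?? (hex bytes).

MEM[0x26,0x03,0x04,0x2b,0x1e] = 23 0d 77 01 4a

  after D0: wrote 3B at 0x0a = 0d7762
  after D1: wrote 7B at 0x24 = 5ce35108b552bc
  after D2: wrote 8B at 0x26 = 230d7762220d7762
  after D3: wrote 4B at 0x2b = 01f70c1b
  after D4: wrote 6B at 0x03 = 0d77622201f7
query mem[0x26]=0x23, mem[0x03]=0x0d, mem[0x04]=0x77, mem[0x2b]=0x01, mem[0x1e]=0x4a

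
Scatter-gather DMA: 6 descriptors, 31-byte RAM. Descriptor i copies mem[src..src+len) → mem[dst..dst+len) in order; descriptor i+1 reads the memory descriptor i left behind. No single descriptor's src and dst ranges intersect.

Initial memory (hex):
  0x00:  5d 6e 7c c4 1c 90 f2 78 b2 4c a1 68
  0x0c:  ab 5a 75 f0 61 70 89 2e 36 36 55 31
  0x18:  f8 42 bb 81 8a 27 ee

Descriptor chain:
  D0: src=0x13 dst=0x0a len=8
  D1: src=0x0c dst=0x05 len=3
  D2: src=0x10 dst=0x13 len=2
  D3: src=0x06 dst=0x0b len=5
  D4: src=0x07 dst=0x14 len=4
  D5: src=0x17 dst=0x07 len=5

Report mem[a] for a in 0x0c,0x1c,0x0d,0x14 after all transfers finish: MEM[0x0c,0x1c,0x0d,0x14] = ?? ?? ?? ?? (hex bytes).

  after D0: wrote 8B at 0x0a = 2e36365531f842bb
  after D1: wrote 3B at 0x05 = 365531
  after D2: wrote 2B at 0x13 = 42bb
  after D3: wrote 5B at 0x0b = 5531b24c2e
  after D4: wrote 4B at 0x14 = 31b24c2e
  after D5: wrote 5B at 0x07 = 2ef842bb81
query mem[0x0c]=0x31, mem[0x1c]=0x8a, mem[0x0d]=0xb2, mem[0x14]=0x31

MEM[0x0c,0x1c,0x0d,0x14] = 31 8a b2 31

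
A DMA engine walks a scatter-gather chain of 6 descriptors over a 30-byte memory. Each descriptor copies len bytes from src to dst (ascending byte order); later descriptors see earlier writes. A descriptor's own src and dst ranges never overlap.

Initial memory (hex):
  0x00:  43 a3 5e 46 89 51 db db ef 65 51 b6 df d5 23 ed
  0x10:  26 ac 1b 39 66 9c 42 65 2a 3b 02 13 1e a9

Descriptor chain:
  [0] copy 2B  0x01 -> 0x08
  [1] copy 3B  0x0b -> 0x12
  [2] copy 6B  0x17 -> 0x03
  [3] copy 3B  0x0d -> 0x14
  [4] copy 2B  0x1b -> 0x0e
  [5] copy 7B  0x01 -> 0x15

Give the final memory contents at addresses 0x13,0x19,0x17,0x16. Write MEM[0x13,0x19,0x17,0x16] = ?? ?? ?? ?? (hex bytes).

MEM[0x13,0x19,0x17,0x16] = df 3b 65 5e

[0] 0x01->0x08 len=2 : a3 5e
[1] 0x0b->0x12 len=3 : b6 df d5
[2] 0x17->0x03 len=6 : 65 2a 3b 02 13 1e
[3] 0x0d->0x14 len=3 : d5 23 ed
[4] 0x1b->0x0e len=2 : 13 1e
[5] 0x01->0x15 len=7 : a3 5e 65 2a 3b 02 13
query mem[0x13]=0xdf, mem[0x19]=0x3b, mem[0x17]=0x65, mem[0x16]=0x5e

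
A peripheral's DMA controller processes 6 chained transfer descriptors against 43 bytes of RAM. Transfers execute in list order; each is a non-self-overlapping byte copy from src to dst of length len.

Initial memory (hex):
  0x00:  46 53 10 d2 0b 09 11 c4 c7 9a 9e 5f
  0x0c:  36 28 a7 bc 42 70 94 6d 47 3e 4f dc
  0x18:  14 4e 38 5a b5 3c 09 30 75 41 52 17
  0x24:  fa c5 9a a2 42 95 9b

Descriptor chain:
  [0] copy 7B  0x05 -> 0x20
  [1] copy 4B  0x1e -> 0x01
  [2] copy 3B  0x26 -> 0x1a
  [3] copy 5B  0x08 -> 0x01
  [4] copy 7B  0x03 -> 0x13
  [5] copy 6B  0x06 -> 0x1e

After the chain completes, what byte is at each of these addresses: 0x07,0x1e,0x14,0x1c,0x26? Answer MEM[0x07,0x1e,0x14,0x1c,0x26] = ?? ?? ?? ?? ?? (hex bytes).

MEM[0x07,0x1e,0x14,0x1c,0x26] = c4 11 5f 42 5f

  after D0: wrote 7B at 0x20 = 0911c4c79a9e5f
  after D1: wrote 4B at 0x01 = 09300911
  after D2: wrote 3B at 0x1a = 5fa242
  after D3: wrote 5B at 0x01 = c79a9e5f36
  after D4: wrote 7B at 0x13 = 9e5f3611c4c79a
  after D5: wrote 6B at 0x1e = 11c4c79a9e5f
query mem[0x07]=0xc4, mem[0x1e]=0x11, mem[0x14]=0x5f, mem[0x1c]=0x42, mem[0x26]=0x5f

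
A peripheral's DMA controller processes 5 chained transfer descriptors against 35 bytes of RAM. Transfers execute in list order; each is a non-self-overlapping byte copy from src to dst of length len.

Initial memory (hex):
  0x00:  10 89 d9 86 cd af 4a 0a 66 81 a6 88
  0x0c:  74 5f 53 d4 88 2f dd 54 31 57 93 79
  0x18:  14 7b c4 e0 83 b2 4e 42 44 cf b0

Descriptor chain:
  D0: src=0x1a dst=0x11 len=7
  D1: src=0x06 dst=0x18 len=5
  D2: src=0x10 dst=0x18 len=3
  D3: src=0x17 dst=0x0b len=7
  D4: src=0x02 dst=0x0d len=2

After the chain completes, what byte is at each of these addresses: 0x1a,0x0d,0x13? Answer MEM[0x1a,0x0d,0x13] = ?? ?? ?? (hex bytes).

MEM[0x1a,0x0d,0x13] = e0 d9 83

  after D0: wrote 7B at 0x11 = c4e083b24e4244
  after D1: wrote 5B at 0x18 = 4a0a6681a6
  after D2: wrote 3B at 0x18 = 88c4e0
  after D3: wrote 7B at 0x0b = 4488c4e081a6b2
  after D4: wrote 2B at 0x0d = d986
query mem[0x1a]=0xe0, mem[0x0d]=0xd9, mem[0x13]=0x83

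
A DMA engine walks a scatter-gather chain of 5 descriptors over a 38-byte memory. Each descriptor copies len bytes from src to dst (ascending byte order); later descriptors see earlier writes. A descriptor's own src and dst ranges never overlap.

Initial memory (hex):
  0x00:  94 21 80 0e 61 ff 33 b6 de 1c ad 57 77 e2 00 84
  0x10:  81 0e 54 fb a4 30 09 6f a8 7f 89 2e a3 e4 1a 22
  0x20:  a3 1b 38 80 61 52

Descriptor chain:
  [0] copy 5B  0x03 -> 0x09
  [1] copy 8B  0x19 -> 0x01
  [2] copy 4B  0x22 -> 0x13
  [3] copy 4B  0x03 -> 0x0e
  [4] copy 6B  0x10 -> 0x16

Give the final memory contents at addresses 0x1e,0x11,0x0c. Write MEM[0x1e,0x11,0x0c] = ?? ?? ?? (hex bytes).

  after D0: wrote 5B at 0x09 = 0e61ff33b6
  after D1: wrote 8B at 0x01 = 7f892ea3e41a22a3
  after D2: wrote 4B at 0x13 = 38806152
  after D3: wrote 4B at 0x0e = 2ea3e41a
  after D4: wrote 6B at 0x16 = e41a54388061
query mem[0x1e]=0x1a, mem[0x11]=0x1a, mem[0x0c]=0x33

MEM[0x1e,0x11,0x0c] = 1a 1a 33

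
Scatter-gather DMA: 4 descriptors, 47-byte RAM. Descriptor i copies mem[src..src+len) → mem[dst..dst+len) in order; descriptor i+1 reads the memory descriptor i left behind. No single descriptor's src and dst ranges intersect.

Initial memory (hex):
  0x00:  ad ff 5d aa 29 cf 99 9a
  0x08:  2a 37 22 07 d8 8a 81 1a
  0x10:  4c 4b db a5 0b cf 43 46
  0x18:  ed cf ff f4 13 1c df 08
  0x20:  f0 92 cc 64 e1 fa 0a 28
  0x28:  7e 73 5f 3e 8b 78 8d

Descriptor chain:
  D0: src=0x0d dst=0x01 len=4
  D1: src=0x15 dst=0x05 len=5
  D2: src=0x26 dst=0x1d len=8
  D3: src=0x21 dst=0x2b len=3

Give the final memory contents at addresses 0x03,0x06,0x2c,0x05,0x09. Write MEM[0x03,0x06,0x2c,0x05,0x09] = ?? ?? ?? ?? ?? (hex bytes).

[0] 0x0d->0x01 len=4 : 8a 81 1a 4c
[1] 0x15->0x05 len=5 : cf 43 46 ed cf
[2] 0x26->0x1d len=8 : 0a 28 7e 73 5f 3e 8b 78
[3] 0x21->0x2b len=3 : 5f 3e 8b
query mem[0x03]=0x1a, mem[0x06]=0x43, mem[0x2c]=0x3e, mem[0x05]=0xcf, mem[0x09]=0xcf

MEM[0x03,0x06,0x2c,0x05,0x09] = 1a 43 3e cf cf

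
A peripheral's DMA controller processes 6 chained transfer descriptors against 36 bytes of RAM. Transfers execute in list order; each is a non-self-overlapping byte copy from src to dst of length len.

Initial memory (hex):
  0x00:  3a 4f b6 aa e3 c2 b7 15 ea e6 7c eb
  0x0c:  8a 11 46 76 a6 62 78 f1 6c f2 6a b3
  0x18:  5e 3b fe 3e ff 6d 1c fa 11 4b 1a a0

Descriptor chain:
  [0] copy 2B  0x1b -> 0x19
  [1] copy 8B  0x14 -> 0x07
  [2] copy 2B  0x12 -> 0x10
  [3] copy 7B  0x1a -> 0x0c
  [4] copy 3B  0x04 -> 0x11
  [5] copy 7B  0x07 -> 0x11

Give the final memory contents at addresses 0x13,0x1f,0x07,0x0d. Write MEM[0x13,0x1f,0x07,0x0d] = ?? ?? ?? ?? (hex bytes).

#0 dst[0x19+2] := {0x3e,0xff}
#1 dst[0x07+8] := {0x6c,0xf2,0x6a,0xb3,0x5e,0x3e,0xff,0x3e}
#2 dst[0x10+2] := {0x78,0xf1}
#3 dst[0x0c+7] := {0xff,0x3e,0xff,0x6d,0x1c,0xfa,0x11}
#4 dst[0x11+3] := {0xe3,0xc2,0xb7}
#5 dst[0x11+7] := {0x6c,0xf2,0x6a,0xb3,0x5e,0xff,0x3e}
query mem[0x13]=0x6a, mem[0x1f]=0xfa, mem[0x07]=0x6c, mem[0x0d]=0x3e

MEM[0x13,0x1f,0x07,0x0d] = 6a fa 6c 3e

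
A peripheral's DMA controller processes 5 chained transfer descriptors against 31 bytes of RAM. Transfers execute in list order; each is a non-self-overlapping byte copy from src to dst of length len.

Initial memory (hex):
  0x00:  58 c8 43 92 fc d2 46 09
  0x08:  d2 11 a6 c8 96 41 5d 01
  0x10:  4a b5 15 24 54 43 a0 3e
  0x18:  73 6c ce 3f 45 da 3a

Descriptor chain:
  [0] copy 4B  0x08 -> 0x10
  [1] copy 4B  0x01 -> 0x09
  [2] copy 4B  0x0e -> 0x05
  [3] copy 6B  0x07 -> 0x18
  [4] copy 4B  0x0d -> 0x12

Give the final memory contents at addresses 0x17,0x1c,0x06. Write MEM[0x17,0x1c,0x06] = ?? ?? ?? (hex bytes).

MEM[0x17,0x1c,0x06] = 3e 92 01

  after D0: wrote 4B at 0x10 = d211a6c8
  after D1: wrote 4B at 0x09 = c84392fc
  after D2: wrote 4B at 0x05 = 5d01d211
  after D3: wrote 6B at 0x18 = d211c84392fc
  after D4: wrote 4B at 0x12 = 415d01d2
query mem[0x17]=0x3e, mem[0x1c]=0x92, mem[0x06]=0x01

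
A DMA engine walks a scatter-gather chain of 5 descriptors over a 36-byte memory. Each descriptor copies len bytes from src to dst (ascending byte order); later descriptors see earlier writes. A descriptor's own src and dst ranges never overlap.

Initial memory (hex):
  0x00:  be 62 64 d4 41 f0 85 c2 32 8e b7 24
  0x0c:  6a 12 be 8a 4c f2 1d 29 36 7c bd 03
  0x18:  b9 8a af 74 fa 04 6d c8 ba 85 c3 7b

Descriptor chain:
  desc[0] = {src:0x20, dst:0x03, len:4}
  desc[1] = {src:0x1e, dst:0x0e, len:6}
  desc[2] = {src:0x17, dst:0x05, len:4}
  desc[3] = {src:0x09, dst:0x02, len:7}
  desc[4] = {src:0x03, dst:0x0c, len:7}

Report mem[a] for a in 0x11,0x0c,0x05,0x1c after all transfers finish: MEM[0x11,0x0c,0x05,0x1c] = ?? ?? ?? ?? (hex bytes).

MEM[0x11,0x0c,0x05,0x1c] = c8 b7 6a fa

  after D0: wrote 4B at 0x03 = ba85c37b
  after D1: wrote 6B at 0x0e = 6dc8ba85c37b
  after D2: wrote 4B at 0x05 = 03b98aaf
  after D3: wrote 7B at 0x02 = 8eb7246a126dc8
  after D4: wrote 7B at 0x0c = b7246a126dc88e
query mem[0x11]=0xc8, mem[0x0c]=0xb7, mem[0x05]=0x6a, mem[0x1c]=0xfa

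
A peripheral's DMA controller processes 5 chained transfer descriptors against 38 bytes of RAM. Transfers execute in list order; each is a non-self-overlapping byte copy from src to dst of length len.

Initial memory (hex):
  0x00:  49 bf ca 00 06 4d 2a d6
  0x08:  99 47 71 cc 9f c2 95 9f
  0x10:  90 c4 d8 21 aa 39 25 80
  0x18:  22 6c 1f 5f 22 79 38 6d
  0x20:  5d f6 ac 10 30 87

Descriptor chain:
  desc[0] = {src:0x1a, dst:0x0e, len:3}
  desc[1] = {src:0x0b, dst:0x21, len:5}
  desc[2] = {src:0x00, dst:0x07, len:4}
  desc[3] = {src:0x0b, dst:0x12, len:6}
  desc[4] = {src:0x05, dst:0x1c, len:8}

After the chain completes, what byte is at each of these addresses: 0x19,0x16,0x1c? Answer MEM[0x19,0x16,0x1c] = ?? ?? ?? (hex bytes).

MEM[0x19,0x16,0x1c] = 6c 5f 4d

  after D0: wrote 3B at 0x0e = 1f5f22
  after D1: wrote 5B at 0x21 = cc9fc21f5f
  after D2: wrote 4B at 0x07 = 49bfca00
  after D3: wrote 6B at 0x12 = cc9fc21f5f22
  after D4: wrote 8B at 0x1c = 4d2a49bfca00cc9f
query mem[0x19]=0x6c, mem[0x16]=0x5f, mem[0x1c]=0x4d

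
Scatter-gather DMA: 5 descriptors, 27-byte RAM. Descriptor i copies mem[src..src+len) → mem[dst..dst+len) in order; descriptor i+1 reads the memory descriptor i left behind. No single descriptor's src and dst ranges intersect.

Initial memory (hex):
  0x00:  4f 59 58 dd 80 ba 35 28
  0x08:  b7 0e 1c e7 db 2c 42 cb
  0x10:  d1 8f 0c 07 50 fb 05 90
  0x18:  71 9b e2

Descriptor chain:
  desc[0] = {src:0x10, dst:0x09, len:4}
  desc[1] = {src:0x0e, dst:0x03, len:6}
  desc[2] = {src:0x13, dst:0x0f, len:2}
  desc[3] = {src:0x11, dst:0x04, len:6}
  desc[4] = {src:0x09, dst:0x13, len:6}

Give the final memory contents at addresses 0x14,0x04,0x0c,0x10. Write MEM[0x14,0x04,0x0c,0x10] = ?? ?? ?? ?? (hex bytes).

  after D0: wrote 4B at 0x09 = d18f0c07
  after D1: wrote 6B at 0x03 = 42cbd18f0c07
  after D2: wrote 2B at 0x0f = 0750
  after D3: wrote 6B at 0x04 = 8f0c0750fb05
  after D4: wrote 6B at 0x13 = 058f0c072c42
query mem[0x14]=0x8f, mem[0x04]=0x8f, mem[0x0c]=0x07, mem[0x10]=0x50

MEM[0x14,0x04,0x0c,0x10] = 8f 8f 07 50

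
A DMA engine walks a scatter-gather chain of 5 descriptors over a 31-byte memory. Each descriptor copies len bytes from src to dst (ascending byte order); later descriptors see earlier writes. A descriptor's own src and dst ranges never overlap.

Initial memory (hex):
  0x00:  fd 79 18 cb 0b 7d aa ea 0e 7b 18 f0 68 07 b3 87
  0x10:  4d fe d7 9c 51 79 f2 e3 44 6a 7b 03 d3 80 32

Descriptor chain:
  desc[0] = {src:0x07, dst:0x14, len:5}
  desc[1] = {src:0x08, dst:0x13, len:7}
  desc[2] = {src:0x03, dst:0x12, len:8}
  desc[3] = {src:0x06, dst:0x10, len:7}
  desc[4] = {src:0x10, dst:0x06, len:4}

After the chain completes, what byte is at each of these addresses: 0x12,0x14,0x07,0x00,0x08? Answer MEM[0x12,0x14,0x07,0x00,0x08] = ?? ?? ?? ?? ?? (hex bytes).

MEM[0x12,0x14,0x07,0x00,0x08] = 0e 18 ea fd 0e

  after D0: wrote 5B at 0x14 = ea0e7b18f0
  after D1: wrote 7B at 0x13 = 0e7b18f06807b3
  after D2: wrote 8B at 0x12 = cb0b7daaea0e7b18
  after D3: wrote 7B at 0x10 = aaea0e7b18f068
  after D4: wrote 4B at 0x06 = aaea0e7b
query mem[0x12]=0x0e, mem[0x14]=0x18, mem[0x07]=0xea, mem[0x00]=0xfd, mem[0x08]=0x0e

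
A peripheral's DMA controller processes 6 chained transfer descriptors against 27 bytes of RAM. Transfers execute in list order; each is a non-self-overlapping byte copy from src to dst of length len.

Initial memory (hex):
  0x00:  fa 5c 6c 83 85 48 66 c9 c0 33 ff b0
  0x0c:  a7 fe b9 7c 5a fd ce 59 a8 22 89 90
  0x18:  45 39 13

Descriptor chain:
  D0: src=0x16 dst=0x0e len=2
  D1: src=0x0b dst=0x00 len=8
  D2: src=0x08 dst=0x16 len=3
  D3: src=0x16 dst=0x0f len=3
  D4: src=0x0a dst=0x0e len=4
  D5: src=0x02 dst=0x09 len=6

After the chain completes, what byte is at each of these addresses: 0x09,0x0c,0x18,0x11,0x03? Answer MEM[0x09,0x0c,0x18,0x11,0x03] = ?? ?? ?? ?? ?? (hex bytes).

MEM[0x09,0x0c,0x18,0x11,0x03] = fe 5a ff fe 89

#0 dst[0x0e+2] := {0x89,0x90}
#1 dst[0x00+8] := {0xb0,0xa7,0xfe,0x89,0x90,0x5a,0xfd,0xce}
#2 dst[0x16+3] := {0xc0,0x33,0xff}
#3 dst[0x0f+3] := {0xc0,0x33,0xff}
#4 dst[0x0e+4] := {0xff,0xb0,0xa7,0xfe}
#5 dst[0x09+6] := {0xfe,0x89,0x90,0x5a,0xfd,0xce}
query mem[0x09]=0xfe, mem[0x0c]=0x5a, mem[0x18]=0xff, mem[0x11]=0xfe, mem[0x03]=0x89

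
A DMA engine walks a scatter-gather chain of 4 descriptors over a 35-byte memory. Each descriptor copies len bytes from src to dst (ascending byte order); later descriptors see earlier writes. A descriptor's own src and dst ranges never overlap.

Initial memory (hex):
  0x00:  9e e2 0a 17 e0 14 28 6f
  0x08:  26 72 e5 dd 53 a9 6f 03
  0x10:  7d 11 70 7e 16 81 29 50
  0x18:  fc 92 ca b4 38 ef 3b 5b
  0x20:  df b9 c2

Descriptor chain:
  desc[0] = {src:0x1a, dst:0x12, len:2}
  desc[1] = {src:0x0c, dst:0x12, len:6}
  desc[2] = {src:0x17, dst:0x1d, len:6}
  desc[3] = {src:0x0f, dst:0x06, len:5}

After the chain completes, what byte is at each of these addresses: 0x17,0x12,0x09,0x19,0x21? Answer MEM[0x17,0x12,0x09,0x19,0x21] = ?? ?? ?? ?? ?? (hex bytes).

MEM[0x17,0x12,0x09,0x19,0x21] = 11 53 53 92 b4

[0] 0x1a->0x12 len=2 : ca b4
[1] 0x0c->0x12 len=6 : 53 a9 6f 03 7d 11
[2] 0x17->0x1d len=6 : 11 fc 92 ca b4 38
[3] 0x0f->0x06 len=5 : 03 7d 11 53 a9
query mem[0x17]=0x11, mem[0x12]=0x53, mem[0x09]=0x53, mem[0x19]=0x92, mem[0x21]=0xb4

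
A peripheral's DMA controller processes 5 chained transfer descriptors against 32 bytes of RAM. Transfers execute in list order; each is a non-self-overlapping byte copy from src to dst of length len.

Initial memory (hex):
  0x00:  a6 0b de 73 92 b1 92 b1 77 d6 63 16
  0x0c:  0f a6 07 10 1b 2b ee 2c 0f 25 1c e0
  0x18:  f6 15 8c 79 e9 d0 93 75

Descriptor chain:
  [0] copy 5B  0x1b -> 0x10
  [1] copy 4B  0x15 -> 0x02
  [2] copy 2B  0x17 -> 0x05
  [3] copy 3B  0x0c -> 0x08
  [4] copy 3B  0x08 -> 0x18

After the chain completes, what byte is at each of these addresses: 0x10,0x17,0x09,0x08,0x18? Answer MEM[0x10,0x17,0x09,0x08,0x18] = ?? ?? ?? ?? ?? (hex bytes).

MEM[0x10,0x17,0x09,0x08,0x18] = 79 e0 a6 0f 0f

D0: mem[0x10..0x14] <- [79 e9 d0 93 75]
D1: mem[0x02..0x05] <- [25 1c e0 f6]
D2: mem[0x05..0x06] <- [e0 f6]
D3: mem[0x08..0x0a] <- [0f a6 07]
D4: mem[0x18..0x1a] <- [0f a6 07]
query mem[0x10]=0x79, mem[0x17]=0xe0, mem[0x09]=0xa6, mem[0x08]=0x0f, mem[0x18]=0x0f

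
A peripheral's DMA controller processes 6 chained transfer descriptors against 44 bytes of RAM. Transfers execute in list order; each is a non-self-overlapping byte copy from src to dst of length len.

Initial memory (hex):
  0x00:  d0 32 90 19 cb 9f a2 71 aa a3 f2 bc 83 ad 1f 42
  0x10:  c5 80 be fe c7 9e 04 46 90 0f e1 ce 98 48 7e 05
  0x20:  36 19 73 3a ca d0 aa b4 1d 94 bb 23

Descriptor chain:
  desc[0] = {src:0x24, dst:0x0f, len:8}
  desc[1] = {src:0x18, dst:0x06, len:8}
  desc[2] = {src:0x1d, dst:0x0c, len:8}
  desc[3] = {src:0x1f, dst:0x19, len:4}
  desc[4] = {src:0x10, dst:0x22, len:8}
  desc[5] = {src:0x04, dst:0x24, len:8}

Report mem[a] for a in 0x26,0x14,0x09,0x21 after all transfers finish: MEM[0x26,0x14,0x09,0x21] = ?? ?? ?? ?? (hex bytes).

#0 dst[0x0f+8] := {0xca,0xd0,0xaa,0xb4,0x1d,0x94,0xbb,0x23}
#1 dst[0x06+8] := {0x90,0x0f,0xe1,0xce,0x98,0x48,0x7e,0x05}
#2 dst[0x0c+8] := {0x48,0x7e,0x05,0x36,0x19,0x73,0x3a,0xca}
#3 dst[0x19+4] := {0x05,0x36,0x19,0x73}
#4 dst[0x22+8] := {0x19,0x73,0x3a,0xca,0x94,0xbb,0x23,0x46}
#5 dst[0x24+8] := {0xcb,0x9f,0x90,0x0f,0xe1,0xce,0x98,0x48}
query mem[0x26]=0x90, mem[0x14]=0x94, mem[0x09]=0xce, mem[0x21]=0x19

MEM[0x26,0x14,0x09,0x21] = 90 94 ce 19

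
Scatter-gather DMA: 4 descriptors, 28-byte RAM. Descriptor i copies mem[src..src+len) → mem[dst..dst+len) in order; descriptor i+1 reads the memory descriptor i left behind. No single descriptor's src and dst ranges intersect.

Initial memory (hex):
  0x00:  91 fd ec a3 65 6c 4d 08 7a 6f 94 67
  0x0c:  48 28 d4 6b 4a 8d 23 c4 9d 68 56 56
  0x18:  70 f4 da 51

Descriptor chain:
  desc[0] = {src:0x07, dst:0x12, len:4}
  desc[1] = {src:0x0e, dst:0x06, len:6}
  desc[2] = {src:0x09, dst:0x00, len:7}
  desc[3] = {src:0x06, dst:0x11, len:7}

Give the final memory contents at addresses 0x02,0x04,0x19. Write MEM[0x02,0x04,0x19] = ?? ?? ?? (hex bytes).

MEM[0x02,0x04,0x19] = 7a 28 f4

  after D0: wrote 4B at 0x12 = 087a6f94
  after D1: wrote 6B at 0x06 = d46b4a8d087a
  after D2: wrote 7B at 0x00 = 8d087a4828d46b
  after D3: wrote 7B at 0x11 = 6b6b4a8d087a48
query mem[0x02]=0x7a, mem[0x04]=0x28, mem[0x19]=0xf4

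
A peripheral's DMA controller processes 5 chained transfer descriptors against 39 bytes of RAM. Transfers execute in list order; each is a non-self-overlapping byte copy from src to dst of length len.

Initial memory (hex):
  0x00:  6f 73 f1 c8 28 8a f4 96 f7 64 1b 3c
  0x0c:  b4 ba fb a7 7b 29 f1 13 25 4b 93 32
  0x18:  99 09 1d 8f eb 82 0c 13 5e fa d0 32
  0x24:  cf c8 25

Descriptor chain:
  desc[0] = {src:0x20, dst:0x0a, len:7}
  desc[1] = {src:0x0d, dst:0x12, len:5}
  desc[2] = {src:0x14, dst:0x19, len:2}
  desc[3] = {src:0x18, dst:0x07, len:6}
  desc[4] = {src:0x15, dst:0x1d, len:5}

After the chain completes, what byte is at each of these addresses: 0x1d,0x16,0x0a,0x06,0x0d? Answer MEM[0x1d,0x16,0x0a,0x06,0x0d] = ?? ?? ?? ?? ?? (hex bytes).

MEM[0x1d,0x16,0x0a,0x06,0x0d] = 25 29 8f f4 32

D0: mem[0x0a..0x10] <- [5e fa d0 32 cf c8 25]
D1: mem[0x12..0x16] <- [32 cf c8 25 29]
D2: mem[0x19..0x1a] <- [c8 25]
D3: mem[0x07..0x0c] <- [99 c8 25 8f eb 82]
D4: mem[0x1d..0x21] <- [25 29 32 99 c8]
query mem[0x1d]=0x25, mem[0x16]=0x29, mem[0x0a]=0x8f, mem[0x06]=0xf4, mem[0x0d]=0x32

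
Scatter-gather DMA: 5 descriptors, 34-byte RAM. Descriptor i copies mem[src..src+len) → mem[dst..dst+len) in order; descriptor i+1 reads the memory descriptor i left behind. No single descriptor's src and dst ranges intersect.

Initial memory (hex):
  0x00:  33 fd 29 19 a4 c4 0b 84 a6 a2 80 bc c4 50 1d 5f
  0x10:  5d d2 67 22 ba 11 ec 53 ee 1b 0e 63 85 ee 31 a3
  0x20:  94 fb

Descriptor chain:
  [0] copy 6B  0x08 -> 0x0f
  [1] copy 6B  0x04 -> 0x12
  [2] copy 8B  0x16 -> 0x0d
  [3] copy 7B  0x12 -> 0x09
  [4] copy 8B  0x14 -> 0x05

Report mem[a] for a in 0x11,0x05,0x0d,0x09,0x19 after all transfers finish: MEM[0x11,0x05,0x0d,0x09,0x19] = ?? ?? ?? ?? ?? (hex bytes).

MEM[0x11,0x05,0x0d,0x09,0x19] = 0e ee a6 ee 1b

D0: mem[0x0f..0x14] <- [a6 a2 80 bc c4 50]
D1: mem[0x12..0x17] <- [a4 c4 0b 84 a6 a2]
D2: mem[0x0d..0x14] <- [a6 a2 ee 1b 0e 63 85 ee]
D3: mem[0x09..0x0f] <- [63 85 ee 84 a6 a2 ee]
D4: mem[0x05..0x0c] <- [ee 84 a6 a2 ee 1b 0e 63]
query mem[0x11]=0x0e, mem[0x05]=0xee, mem[0x0d]=0xa6, mem[0x09]=0xee, mem[0x19]=0x1b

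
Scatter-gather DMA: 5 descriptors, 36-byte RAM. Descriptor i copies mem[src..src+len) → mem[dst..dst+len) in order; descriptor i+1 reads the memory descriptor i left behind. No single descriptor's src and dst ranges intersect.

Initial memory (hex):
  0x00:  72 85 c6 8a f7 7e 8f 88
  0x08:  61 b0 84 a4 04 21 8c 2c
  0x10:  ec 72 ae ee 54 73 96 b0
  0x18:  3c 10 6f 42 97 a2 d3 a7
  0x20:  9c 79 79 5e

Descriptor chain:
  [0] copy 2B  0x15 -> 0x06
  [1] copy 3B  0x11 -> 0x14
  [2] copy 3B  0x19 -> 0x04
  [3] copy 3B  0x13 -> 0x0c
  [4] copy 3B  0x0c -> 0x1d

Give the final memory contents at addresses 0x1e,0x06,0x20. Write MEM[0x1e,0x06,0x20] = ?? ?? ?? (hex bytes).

MEM[0x1e,0x06,0x20] = 72 42 9c

[0] 0x15->0x06 len=2 : 73 96
[1] 0x11->0x14 len=3 : 72 ae ee
[2] 0x19->0x04 len=3 : 10 6f 42
[3] 0x13->0x0c len=3 : ee 72 ae
[4] 0x0c->0x1d len=3 : ee 72 ae
query mem[0x1e]=0x72, mem[0x06]=0x42, mem[0x20]=0x9c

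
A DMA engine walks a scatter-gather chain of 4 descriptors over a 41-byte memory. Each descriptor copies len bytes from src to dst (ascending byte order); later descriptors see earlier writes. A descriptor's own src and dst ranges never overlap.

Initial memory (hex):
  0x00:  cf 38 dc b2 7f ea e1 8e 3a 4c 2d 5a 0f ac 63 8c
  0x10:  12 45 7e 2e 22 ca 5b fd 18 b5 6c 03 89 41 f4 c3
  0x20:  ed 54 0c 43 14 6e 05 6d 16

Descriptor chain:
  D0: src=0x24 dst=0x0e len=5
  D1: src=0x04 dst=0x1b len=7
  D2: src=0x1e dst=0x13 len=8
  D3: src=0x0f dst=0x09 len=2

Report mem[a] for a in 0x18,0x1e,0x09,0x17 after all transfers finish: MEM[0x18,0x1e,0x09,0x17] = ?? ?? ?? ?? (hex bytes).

[0] 0x24->0x0e len=5 : 14 6e 05 6d 16
[1] 0x04->0x1b len=7 : 7f ea e1 8e 3a 4c 2d
[2] 0x1e->0x13 len=8 : 8e 3a 4c 2d 0c 43 14 6e
[3] 0x0f->0x09 len=2 : 6e 05
query mem[0x18]=0x43, mem[0x1e]=0x8e, mem[0x09]=0x6e, mem[0x17]=0x0c

MEM[0x18,0x1e,0x09,0x17] = 43 8e 6e 0c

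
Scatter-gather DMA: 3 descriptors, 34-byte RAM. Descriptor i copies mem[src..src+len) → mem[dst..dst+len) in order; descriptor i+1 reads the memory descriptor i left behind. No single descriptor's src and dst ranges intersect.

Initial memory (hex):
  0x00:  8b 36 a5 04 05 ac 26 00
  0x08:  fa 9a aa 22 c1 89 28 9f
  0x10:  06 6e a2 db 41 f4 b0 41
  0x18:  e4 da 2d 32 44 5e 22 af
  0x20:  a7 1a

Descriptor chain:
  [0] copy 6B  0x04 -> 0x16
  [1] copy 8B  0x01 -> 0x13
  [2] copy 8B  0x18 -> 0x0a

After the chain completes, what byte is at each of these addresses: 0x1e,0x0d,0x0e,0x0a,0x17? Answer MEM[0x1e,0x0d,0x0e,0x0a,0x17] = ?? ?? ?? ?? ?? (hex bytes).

MEM[0x1e,0x0d,0x0e,0x0a,0x17] = 22 9a 44 26 ac

D0: mem[0x16..0x1b] <- [05 ac 26 00 fa 9a]
D1: mem[0x13..0x1a] <- [36 a5 04 05 ac 26 00 fa]
D2: mem[0x0a..0x11] <- [26 00 fa 9a 44 5e 22 af]
query mem[0x1e]=0x22, mem[0x0d]=0x9a, mem[0x0e]=0x44, mem[0x0a]=0x26, mem[0x17]=0xac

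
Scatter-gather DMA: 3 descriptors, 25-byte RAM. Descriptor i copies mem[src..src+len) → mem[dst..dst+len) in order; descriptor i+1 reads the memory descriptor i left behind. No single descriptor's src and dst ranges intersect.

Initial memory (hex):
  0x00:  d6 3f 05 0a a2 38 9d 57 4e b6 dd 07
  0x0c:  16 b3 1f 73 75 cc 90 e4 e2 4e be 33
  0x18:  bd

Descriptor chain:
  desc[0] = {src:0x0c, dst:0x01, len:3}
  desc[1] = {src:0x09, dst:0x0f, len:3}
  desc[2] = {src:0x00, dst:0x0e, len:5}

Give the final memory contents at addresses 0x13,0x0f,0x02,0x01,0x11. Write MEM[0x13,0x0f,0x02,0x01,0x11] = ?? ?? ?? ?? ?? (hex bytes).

MEM[0x13,0x0f,0x02,0x01,0x11] = e4 16 b3 16 1f

[0] 0x0c->0x01 len=3 : 16 b3 1f
[1] 0x09->0x0f len=3 : b6 dd 07
[2] 0x00->0x0e len=5 : d6 16 b3 1f a2
query mem[0x13]=0xe4, mem[0x0f]=0x16, mem[0x02]=0xb3, mem[0x01]=0x16, mem[0x11]=0x1f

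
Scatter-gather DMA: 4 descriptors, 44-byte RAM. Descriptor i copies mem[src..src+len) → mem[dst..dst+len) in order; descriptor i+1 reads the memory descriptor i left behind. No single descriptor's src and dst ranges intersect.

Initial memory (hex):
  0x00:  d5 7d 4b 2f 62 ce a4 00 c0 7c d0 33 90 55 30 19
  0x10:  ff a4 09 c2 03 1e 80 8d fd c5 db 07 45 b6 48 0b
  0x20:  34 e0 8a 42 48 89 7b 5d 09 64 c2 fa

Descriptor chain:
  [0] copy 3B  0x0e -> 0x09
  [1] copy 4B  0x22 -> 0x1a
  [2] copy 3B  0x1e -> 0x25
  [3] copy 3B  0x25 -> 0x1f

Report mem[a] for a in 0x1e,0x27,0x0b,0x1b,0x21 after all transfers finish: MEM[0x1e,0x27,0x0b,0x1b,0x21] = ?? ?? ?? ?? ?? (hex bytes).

D0: mem[0x09..0x0b] <- [30 19 ff]
D1: mem[0x1a..0x1d] <- [8a 42 48 89]
D2: mem[0x25..0x27] <- [48 0b 34]
D3: mem[0x1f..0x21] <- [48 0b 34]
query mem[0x1e]=0x48, mem[0x27]=0x34, mem[0x0b]=0xff, mem[0x1b]=0x42, mem[0x21]=0x34

MEM[0x1e,0x27,0x0b,0x1b,0x21] = 48 34 ff 42 34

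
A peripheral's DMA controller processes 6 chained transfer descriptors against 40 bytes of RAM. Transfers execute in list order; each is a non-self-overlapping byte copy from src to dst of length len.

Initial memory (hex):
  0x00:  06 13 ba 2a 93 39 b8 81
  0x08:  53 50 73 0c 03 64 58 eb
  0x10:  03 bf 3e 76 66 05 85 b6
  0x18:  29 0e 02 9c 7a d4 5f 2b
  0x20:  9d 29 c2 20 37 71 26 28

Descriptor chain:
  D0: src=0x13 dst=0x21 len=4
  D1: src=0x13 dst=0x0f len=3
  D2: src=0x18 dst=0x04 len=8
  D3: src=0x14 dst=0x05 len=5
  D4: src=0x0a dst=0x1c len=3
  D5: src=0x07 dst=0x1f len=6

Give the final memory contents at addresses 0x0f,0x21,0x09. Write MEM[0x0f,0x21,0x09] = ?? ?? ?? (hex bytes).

MEM[0x0f,0x21,0x09] = 76 29 29

D0: mem[0x21..0x24] <- [76 66 05 85]
D1: mem[0x0f..0x11] <- [76 66 05]
D2: mem[0x04..0x0b] <- [29 0e 02 9c 7a d4 5f 2b]
D3: mem[0x05..0x09] <- [66 05 85 b6 29]
D4: mem[0x1c..0x1e] <- [5f 2b 03]
D5: mem[0x1f..0x24] <- [85 b6 29 5f 2b 03]
query mem[0x0f]=0x76, mem[0x21]=0x29, mem[0x09]=0x29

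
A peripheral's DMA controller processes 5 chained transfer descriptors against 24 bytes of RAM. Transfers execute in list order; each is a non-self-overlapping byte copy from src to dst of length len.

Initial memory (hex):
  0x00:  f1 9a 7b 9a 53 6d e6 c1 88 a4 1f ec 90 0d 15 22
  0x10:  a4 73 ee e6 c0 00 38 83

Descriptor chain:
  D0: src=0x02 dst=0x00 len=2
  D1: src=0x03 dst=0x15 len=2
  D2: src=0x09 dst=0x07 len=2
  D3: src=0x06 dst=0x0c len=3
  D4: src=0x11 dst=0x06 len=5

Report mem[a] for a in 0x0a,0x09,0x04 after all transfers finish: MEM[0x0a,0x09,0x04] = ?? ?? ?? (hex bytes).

MEM[0x0a,0x09,0x04] = 9a c0 53

D0: mem[0x00..0x01] <- [7b 9a]
D1: mem[0x15..0x16] <- [9a 53]
D2: mem[0x07..0x08] <- [a4 1f]
D3: mem[0x0c..0x0e] <- [e6 a4 1f]
D4: mem[0x06..0x0a] <- [73 ee e6 c0 9a]
query mem[0x0a]=0x9a, mem[0x09]=0xc0, mem[0x04]=0x53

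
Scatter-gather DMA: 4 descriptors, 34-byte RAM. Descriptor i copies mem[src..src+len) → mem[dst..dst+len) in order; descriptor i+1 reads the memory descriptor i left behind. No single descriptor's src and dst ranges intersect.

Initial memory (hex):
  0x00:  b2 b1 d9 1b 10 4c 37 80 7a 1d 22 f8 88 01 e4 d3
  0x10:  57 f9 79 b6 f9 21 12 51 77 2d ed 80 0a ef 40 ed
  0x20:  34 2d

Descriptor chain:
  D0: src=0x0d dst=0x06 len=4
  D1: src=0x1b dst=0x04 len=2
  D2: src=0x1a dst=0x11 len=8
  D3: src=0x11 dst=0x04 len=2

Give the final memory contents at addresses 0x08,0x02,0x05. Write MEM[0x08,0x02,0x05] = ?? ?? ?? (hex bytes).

  after D0: wrote 4B at 0x06 = 01e4d357
  after D1: wrote 2B at 0x04 = 800a
  after D2: wrote 8B at 0x11 = ed800aef40ed342d
  after D3: wrote 2B at 0x04 = ed80
query mem[0x08]=0xd3, mem[0x02]=0xd9, mem[0x05]=0x80

MEM[0x08,0x02,0x05] = d3 d9 80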